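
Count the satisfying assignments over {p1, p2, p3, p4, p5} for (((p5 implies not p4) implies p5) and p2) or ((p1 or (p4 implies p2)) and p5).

Initial set: {((((p5 implies not p4) implies p5) and p2) or ((p1 or (p4 implies p2)) and p5))}.
((((p5 implies not p4) implies p5) and p2) or ((p1 or (p4 implies p2)) and p5)): β-rule — branch into (((p5 implies not p4) implies p5) and p2)  //  ((p1 or (p4 implies p2)) and p5).
  branch 1 (add (((p5 implies not p4) implies p5) and p2)):
    (((p5 implies not p4) implies p5) and p2): α-rule — add ((p5 implies not p4) implies p5), p2.
    ((p5 implies not p4) implies p5): β-rule — branch into not (p5 implies not p4)  //  p5.
      branch 1.1 (add not (p5 implies not p4)):
        not (p5 implies not p4): α-rule — add p5, not not p4.
        ○ open, literals {p2=true, p4=true, p5=true}.
      branch 1.2 (add p5):
        ○ open, literals {p2=true, p5=true}.
  branch 2 (add ((p1 or (p4 implies p2)) and p5)):
    ((p1 or (p4 implies p2)) and p5): α-rule — add (p1 or (p4 implies p2)), p5.
    (p1 or (p4 implies p2)): β-rule — branch into p1  //  (p4 implies p2).
      branch 2.1 (add p1):
        ○ open, literals {p1=true, p5=true}.
      branch 2.2 (add (p4 implies p2)):
        (p4 implies p2): β-rule — branch into not p4  //  p2.
          branch 2.2.1 (add not p4):
            ○ open, literals {p4=false, p5=true}.
          branch 2.2.2 (add p2):
            ○ open, literals {p2=true, p5=true}.
0 branches closed, 5 open.
Each open branch fixes some atoms; the unmentioned ones are free. Counting distinct full assignments: branch {p2=true, p4=true, p5=true} (p1, p3) contributes 4 new; branch {p2=true, p5=true} (p1, p3, p4) contributes 4 new; branch {p1=true, p5=true} (p2, p3, p4) contributes 4 new; branch {p4=false, p5=true} (p1, p2, p3) contributes 2 new; branch {p2=true, p5=true} (p1, p3, p4) contributes 0 new. Total: 14.

14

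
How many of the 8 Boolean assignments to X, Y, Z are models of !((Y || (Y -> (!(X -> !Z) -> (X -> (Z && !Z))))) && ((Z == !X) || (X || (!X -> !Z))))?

0

Initial set: {!((Y || (Y -> (!(X -> !Z) -> (X -> (Z && !Z))))) && ((Z == !X) || (X || (!X -> !Z))))}.
!((Y || (Y -> (!(X -> !Z) -> (X -> (Z && !Z))))) && ((Z == !X) || (X || (!X -> !Z)))): β-rule — branch into !(Y || (Y -> (!(X -> !Z) -> (X -> (Z && !Z)))))  //  !((Z == !X) || (X || (!X -> !Z))).
  branch 1 (add !(Y || (Y -> (!(X -> !Z) -> (X -> (Z && !Z)))))):
    !(Y || (Y -> (!(X -> !Z) -> (X -> (Z && !Z))))): α-rule — add !Y, !(Y -> (!(X -> !Z) -> (X -> (Z && !Z)))).
    !(Y -> (!(X -> !Z) -> (X -> (Z && !Z)))): α-rule — add Y, !(!(X -> !Z) -> (X -> (Z && !Z))).
    × closes — contains both Y and !Y.
  branch 2 (add !((Z == !X) || (X || (!X -> !Z)))):
    !((Z == !X) || (X || (!X -> !Z))): α-rule — add !(Z == !X), !(X || (!X -> !Z)).
    !(X || (!X -> !Z)): α-rule — add !X, !(!X -> !Z).
    !(!X -> !Z): α-rule — add !X, !!Z.
    !(Z == !X): β-rule — branch into Z, !!X  //  !Z, !X.
      branch 2.1 (add Z, !!X):
        × closes — contains both X and !X.
      branch 2.2 (add !Z, !X):
        × closes — contains both Z and !Z.
All 3 branches close.
No open branches: the formula has 0 satisfying assignments.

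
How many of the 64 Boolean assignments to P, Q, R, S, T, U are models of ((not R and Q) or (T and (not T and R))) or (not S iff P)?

Initial set: {(((not R and Q) or (T and (not T and R))) or (not S iff P))}.
(((not R and Q) or (T and (not T and R))) or (not S iff P)): β-rule — branch into ((not R and Q) or (T and (not T and R)))  //  (not S iff P).
  branch 1 (add ((not R and Q) or (T and (not T and R)))):
    ((not R and Q) or (T and (not T and R))): β-rule — branch into (not R and Q)  //  (T and (not T and R)).
      branch 1.1 (add (not R and Q)):
        (not R and Q): α-rule — add not R, Q.
        ○ open, literals {Q=1, R=0}.
      branch 1.2 (add (T and (not T and R))):
        (T and (not T and R)): α-rule — add T, (not T and R).
        (not T and R): α-rule — add not T, R.
        × closes — contains both T and not T.
  branch 2 (add (not S iff P)):
    (not S iff P): β-rule — branch into not S, P  //  not not S, not P.
      branch 2.1 (add not S, P):
        ○ open, literals {P=1, S=0}.
      branch 2.2 (add not not S, not P):
        ○ open, literals {P=0, S=1}.
1 branch closed, 3 open.
Each open branch fixes some atoms; the unmentioned ones are free. Counting distinct full assignments: branch {Q=1, R=0} (P, S, T, U) contributes 16 new; branch {P=1, S=0} (Q, R, T, U) contributes 12 new; branch {P=0, S=1} (Q, R, T, U) contributes 12 new. Total: 40.

40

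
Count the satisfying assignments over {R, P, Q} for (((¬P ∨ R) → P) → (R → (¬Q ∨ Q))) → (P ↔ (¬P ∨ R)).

Initial set: {((((¬P ∨ R) → P) → (R → (¬Q ∨ Q))) → (P ↔ (¬P ∨ R)))}.
((((¬P ∨ R) → P) → (R → (¬Q ∨ Q))) → (P ↔ (¬P ∨ R))): β-rule — branch into ¬(((¬P ∨ R) → P) → (R → (¬Q ∨ Q)))  //  (P ↔ (¬P ∨ R)).
  branch 1 (add ¬(((¬P ∨ R) → P) → (R → (¬Q ∨ Q)))):
    ¬(((¬P ∨ R) → P) → (R → (¬Q ∨ Q))): α-rule — add ((¬P ∨ R) → P), ¬(R → (¬Q ∨ Q)).
    ¬(R → (¬Q ∨ Q)): α-rule — add R, ¬(¬Q ∨ Q).
    ¬(¬Q ∨ Q): α-rule — add ¬¬Q, ¬Q.
    × closes — contains both Q and ¬Q.
  branch 2 (add (P ↔ (¬P ∨ R))):
    (P ↔ (¬P ∨ R)): β-rule — branch into P, (¬P ∨ R)  //  ¬P, ¬(¬P ∨ R).
      branch 2.1 (add P, (¬P ∨ R)):
        (¬P ∨ R): β-rule — branch into ¬P  //  R.
          branch 2.1.1 (add ¬P):
            × closes — contains both P and ¬P.
          branch 2.1.2 (add R):
            ○ open, literals {P=true, R=true}.
      branch 2.2 (add ¬P, ¬(¬P ∨ R)):
        ¬(¬P ∨ R): α-rule — add ¬¬P, ¬R.
        × closes — contains both P and ¬P.
3 branches closed, 1 open.
Each open branch fixes some atoms; the unmentioned ones are free. Counting distinct full assignments: branch {P=true, R=true} (Q) contributes 2 new. Total: 2.

2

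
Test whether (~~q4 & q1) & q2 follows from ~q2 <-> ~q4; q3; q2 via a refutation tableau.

No

Initial set: {(~q2 <-> ~q4); q3; q2; ~((~~q4 & q1) & q2)}.
(~q2 <-> ~q4): β-rule — branch into ~q2, ~q4  //  ~~q2, ~~q4.
  branch 1 (add ~q2, ~q4):
    × closes — contains both q2 and ~q2.
  branch 2 (add ~~q2, ~~q4):
    ~((~~q4 & q1) & q2): β-rule — branch into ~(~~q4 & q1)  //  ~q2.
      branch 2.1 (add ~(~~q4 & q1)):
        ~(~~q4 & q1): β-rule — branch into ~~~q4  //  ~q1.
          branch 2.1.1 (add ~~~q4):
            ~~~q4: drop double negation, giving ~q4.
            × closes — contains both q4 and ~q4.
          branch 2.1.2 (add ~q1):
            ○ open, literals {q1=0, q2=1, q3=1, q4=1}.
      branch 2.2 (add ~q2):
        × closes — contains both q2 and ~q2.
3 branches closed, 1 open.
An open branch gives a countermodel: q1=0, q2=1, q3=1, q4=1 (unmentioned atoms arbitrary); the premises hold there but the conclusion fails.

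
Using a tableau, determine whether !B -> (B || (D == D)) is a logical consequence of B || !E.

Yes

Initial set: {(B || !E); !(!B -> (B || (D == D)))}.
!(!B -> (B || (D == D))): α-rule — add !B, !(B || (D == D)).
!(B || (D == D)): α-rule — add !B, !(D == D).
(B || !E): β-rule — branch into B  //  !E.
  branch 1 (add B):
    × closes — contains both B and !B.
  branch 2 (add !E):
    !(D == D): β-rule — branch into D, !D  //  !D, D.
      branch 2.1 (add D, !D):
        × closes — contains both D and !D.
      branch 2.2 (add !D, D):
        × closes — contains both D and !D.
All 3 branches close.
Every branch closed, so the premises entail the conclusion.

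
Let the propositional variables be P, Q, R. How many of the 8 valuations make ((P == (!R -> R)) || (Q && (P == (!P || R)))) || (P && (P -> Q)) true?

5

Initial set: {(((P == (!R -> R)) || (Q && (P == (!P || R)))) || (P && (P -> Q)))}.
(((P == (!R -> R)) || (Q && (P == (!P || R)))) || (P && (P -> Q))): β-rule — branch into ((P == (!R -> R)) || (Q && (P == (!P || R))))  //  (P && (P -> Q)).
  branch 1 (add ((P == (!R -> R)) || (Q && (P == (!P || R))))):
    ((P == (!R -> R)) || (Q && (P == (!P || R)))): β-rule — branch into (P == (!R -> R))  //  (Q && (P == (!P || R))).
      branch 1.1 (add (P == (!R -> R))):
        (P == (!R -> R)): β-rule — branch into P, (!R -> R)  //  !P, !(!R -> R).
          branch 1.1.1 (add P, (!R -> R)):
            (!R -> R): β-rule — branch into !!R  //  R.
              branch 1.1.1.1 (add !!R):
                ○ open, literals {P=1, R=1}.
              branch 1.1.1.2 (add R):
                ○ open, literals {P=1, R=1}.
          branch 1.1.2 (add !P, !(!R -> R)):
            !(!R -> R): α-rule — add !R, !R.
            ○ open, literals {P=0, R=0}.
      branch 1.2 (add (Q && (P == (!P || R)))):
        (Q && (P == (!P || R))): α-rule — add Q, (P == (!P || R)).
        (P == (!P || R)): β-rule — branch into P, (!P || R)  //  !P, !(!P || R).
          branch 1.2.1 (add P, (!P || R)):
            (!P || R): β-rule — branch into !P  //  R.
              branch 1.2.1.1 (add !P):
                × closes — contains both P and !P.
              branch 1.2.1.2 (add R):
                ○ open, literals {P=1, Q=1, R=1}.
          branch 1.2.2 (add !P, !(!P || R)):
            !(!P || R): α-rule — add !!P, !R.
            × closes — contains both P and !P.
  branch 2 (add (P && (P -> Q))):
    (P && (P -> Q)): α-rule — add P, (P -> Q).
    (P -> Q): β-rule — branch into !P  //  Q.
      branch 2.1 (add !P):
        × closes — contains both P and !P.
      branch 2.2 (add Q):
        ○ open, literals {P=1, Q=1}.
3 branches closed, 5 open.
Each open branch fixes some atoms; the unmentioned ones are free. Counting distinct full assignments: branch {P=1, R=1} (Q) contributes 2 new; branch {P=1, R=1} (Q) contributes 0 new; branch {P=0, R=0} (Q) contributes 2 new; branch {P=1, Q=1, R=1} (none free) contributes 0 new; branch {P=1, Q=1} (R) contributes 1 new. Total: 5.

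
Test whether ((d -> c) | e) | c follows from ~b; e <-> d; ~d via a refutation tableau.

Initial set: {~b; (e <-> d); ~d; ~(((d -> c) | e) | c)}.
~(((d -> c) | e) | c): α-rule — add ~((d -> c) | e), ~c.
~((d -> c) | e): α-rule — add ~(d -> c), ~e.
~(d -> c): α-rule — add d, ~c.
× closes — contains both d and ~d.
All 1 branch closes.
Every branch closed, so the premises entail the conclusion.

Yes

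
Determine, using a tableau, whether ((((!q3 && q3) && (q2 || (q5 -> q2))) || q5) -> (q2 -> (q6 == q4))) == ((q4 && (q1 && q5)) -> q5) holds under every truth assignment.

Assume the negation and expand:
Initial set: {F (((((!q3 && q3) && (q2 || (q5 -> q2))) || q5) -> (q2 -> (q6 == q4))) == ((q4 && (q1 && q5)) -> q5))}.
F (((((!q3 && q3) && (q2 || (q5 -> q2))) || q5) -> (q2 -> (q6 == q4))) == ((q4 && (q1 && q5)) -> q5)): β-rule — branch into T ((((!q3 && q3) && (q2 || (q5 -> q2))) || q5) -> (q2 -> (q6 == q4))), F ((q4 && (q1 && q5)) -> q5)  //  F ((((!q3 && q3) && (q2 || (q5 -> q2))) || q5) -> (q2 -> (q6 == q4))), T ((q4 && (q1 && q5)) -> q5).
  branch 1 (add T ((((!q3 && q3) && (q2 || (q5 -> q2))) || q5) -> (q2 -> (q6 == q4))), F ((q4 && (q1 && q5)) -> q5)):
    F ((q4 && (q1 && q5)) -> q5): α-rule — add T (q4 && (q1 && q5)), F q5.
    T (q4 && (q1 && q5)): α-rule — add T q4, T (q1 && q5).
    T (q1 && q5): α-rule — add T q1, T q5.
    × closes — contains both q5 and !q5.
  branch 2 (add F ((((!q3 && q3) && (q2 || (q5 -> q2))) || q5) -> (q2 -> (q6 == q4))), T ((q4 && (q1 && q5)) -> q5)):
    F ((((!q3 && q3) && (q2 || (q5 -> q2))) || q5) -> (q2 -> (q6 == q4))): α-rule — add T (((!q3 && q3) && (q2 || (q5 -> q2))) || q5), F (q2 -> (q6 == q4)).
    F (q2 -> (q6 == q4)): α-rule — add T q2, F (q6 == q4).
    T ((q4 && (q1 && q5)) -> q5): β-rule — branch into F (q4 && (q1 && q5))  //  T q5.
      branch 2.1 (add F (q4 && (q1 && q5))):
        T (((!q3 && q3) && (q2 || (q5 -> q2))) || q5): β-rule — branch into T ((!q3 && q3) && (q2 || (q5 -> q2)))  //  T q5.
          branch 2.1.1 (add T ((!q3 && q3) && (q2 || (q5 -> q2)))):
            T ((!q3 && q3) && (q2 || (q5 -> q2))): α-rule — add T (!q3 && q3), T (q2 || (q5 -> q2)).
            T (!q3 && q3): α-rule — add T !q3, T q3.
            × closes — contains both q3 and !q3.
          branch 2.1.2 (add T q5):
            F (q6 == q4): β-rule — branch into T q6, F q4  //  F q6, T q4.
              branch 2.1.2.1 (add T q6, F q4):
                F (q4 && (q1 && q5)): β-rule — branch into F q4  //  F (q1 && q5).
                  branch 2.1.2.1.1 (add F q4):
                    ○ open, literals {q2=1, q4=0, q5=1, q6=1}.
                  branch 2.1.2.1.2 (add F (q1 && q5)):
                    F (q1 && q5): β-rule — branch into F q1  //  F q5.
                      branch 2.1.2.1.2.1 (add F q1):
                        ○ open, literals {q1=0, q2=1, q4=0, q5=1, q6=1}.
                      branch 2.1.2.1.2.2 (add F q5):
                        × closes — contains both q5 and !q5.
              branch 2.1.2.2 (add F q6, T q4):
                F (q4 && (q1 && q5)): β-rule — branch into F q4  //  F (q1 && q5).
                  branch 2.1.2.2.1 (add F q4):
                    × closes — contains both q4 and !q4.
                  branch 2.1.2.2.2 (add F (q1 && q5)):
                    F (q1 && q5): β-rule — branch into F q1  //  F q5.
                      branch 2.1.2.2.2.1 (add F q1):
                        ○ open, literals {q1=0, q2=1, q4=1, q5=1, q6=0}.
                      branch 2.1.2.2.2.2 (add F q5):
                        × closes — contains both q5 and !q5.
      branch 2.2 (add T q5):
        T (((!q3 && q3) && (q2 || (q5 -> q2))) || q5): β-rule — branch into T ((!q3 && q3) && (q2 || (q5 -> q2)))  //  T q5.
          branch 2.2.1 (add T ((!q3 && q3) && (q2 || (q5 -> q2)))):
            T ((!q3 && q3) && (q2 || (q5 -> q2))): α-rule — add T (!q3 && q3), T (q2 || (q5 -> q2)).
            T (!q3 && q3): α-rule — add T !q3, T q3.
            × closes — contains both q3 and !q3.
          branch 2.2.2 (add T q5):
            F (q6 == q4): β-rule — branch into T q6, F q4  //  F q6, T q4.
              branch 2.2.2.1 (add T q6, F q4):
                ○ open, literals {q2=1, q4=0, q5=1, q6=1}.
              branch 2.2.2.2 (add F q6, T q4):
                ○ open, literals {q2=1, q4=1, q5=1, q6=0}.
6 branches closed, 5 open.
An open branch gives a countermodel: q2=1, q4=0, q5=1, q6=1 (unmentioned atoms arbitrary); under it the original formula is false.

Not valid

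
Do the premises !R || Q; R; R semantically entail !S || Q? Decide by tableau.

Initial set: {T (!R || Q); T R; T R; F (!S || Q)}.
F (!S || Q): α-rule — add F !S, F Q.
T (!R || Q): β-rule — branch into T !R  //  T Q.
  branch 1 (add T !R):
    × closes — contains both R and !R.
  branch 2 (add T Q):
    × closes — contains both Q and !Q.
All 2 branches close.
Every branch closed, so the premises entail the conclusion.

Yes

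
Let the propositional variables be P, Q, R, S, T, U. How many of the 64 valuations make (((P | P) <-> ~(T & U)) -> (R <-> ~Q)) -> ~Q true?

Initial set: {((((P | P) <-> ~(T & U)) -> (R <-> ~Q)) -> ~Q)}.
((((P | P) <-> ~(T & U)) -> (R <-> ~Q)) -> ~Q): β-rule — branch into ~(((P | P) <-> ~(T & U)) -> (R <-> ~Q))  //  ~Q.
  branch 1 (add ~(((P | P) <-> ~(T & U)) -> (R <-> ~Q))):
    ~(((P | P) <-> ~(T & U)) -> (R <-> ~Q)): α-rule — add ((P | P) <-> ~(T & U)), ~(R <-> ~Q).
    ((P | P) <-> ~(T & U)): β-rule — branch into (P | P), ~(T & U)  //  ~(P | P), ~~(T & U).
      branch 1.1 (add (P | P), ~(T & U)):
        ~(R <-> ~Q): β-rule — branch into R, ~~Q  //  ~R, ~Q.
          branch 1.1.1 (add R, ~~Q):
            (P | P): β-rule — branch into P  //  P.
              branch 1.1.1.1 (add P):
                ~(T & U): β-rule — branch into ~T  //  ~U.
                  branch 1.1.1.1.1 (add ~T):
                    ○ open, literals {P=1, Q=1, R=1, T=0}.
                  branch 1.1.1.1.2 (add ~U):
                    ○ open, literals {P=1, Q=1, R=1, U=0}.
              branch 1.1.1.2 (add P):
                ~(T & U): β-rule — branch into ~T  //  ~U.
                  branch 1.1.1.2.1 (add ~T):
                    ○ open, literals {P=1, Q=1, R=1, T=0}.
                  branch 1.1.1.2.2 (add ~U):
                    ○ open, literals {P=1, Q=1, R=1, U=0}.
          branch 1.1.2 (add ~R, ~Q):
            (P | P): β-rule — branch into P  //  P.
              branch 1.1.2.1 (add P):
                ~(T & U): β-rule — branch into ~T  //  ~U.
                  branch 1.1.2.1.1 (add ~T):
                    ○ open, literals {P=1, Q=0, R=0, T=0}.
                  branch 1.1.2.1.2 (add ~U):
                    ○ open, literals {P=1, Q=0, R=0, U=0}.
              branch 1.1.2.2 (add P):
                ~(T & U): β-rule — branch into ~T  //  ~U.
                  branch 1.1.2.2.1 (add ~T):
                    ○ open, literals {P=1, Q=0, R=0, T=0}.
                  branch 1.1.2.2.2 (add ~U):
                    ○ open, literals {P=1, Q=0, R=0, U=0}.
      branch 1.2 (add ~(P | P), ~~(T & U)):
        ~(P | P): α-rule — add ~P, ~P.
        ~~(T & U): α-rule — add T, U.
        ~(R <-> ~Q): β-rule — branch into R, ~~Q  //  ~R, ~Q.
          branch 1.2.1 (add R, ~~Q):
            ○ open, literals {P=0, Q=1, R=1, T=1, U=1}.
          branch 1.2.2 (add ~R, ~Q):
            ○ open, literals {P=0, Q=0, R=0, T=1, U=1}.
  branch 2 (add ~Q):
    ○ open, literals {Q=0}.
0 branches closed, 11 open.
Each open branch fixes some atoms; the unmentioned ones are free. Counting distinct full assignments: branch {P=1, Q=1, R=1, T=0} (S, U) contributes 4 new; branch {P=1, Q=1, R=1, U=0} (S, T) contributes 2 new; branch {P=1, Q=1, R=1, T=0} (S, U) contributes 0 new; branch {P=1, Q=1, R=1, U=0} (S, T) contributes 0 new; branch {P=1, Q=0, R=0, T=0} (S, U) contributes 4 new; branch {P=1, Q=0, R=0, U=0} (S, T) contributes 2 new; branch {P=1, Q=0, R=0, T=0} (S, U) contributes 0 new; branch {P=1, Q=0, R=0, U=0} (S, T) contributes 0 new; branch {P=0, Q=1, R=1, T=1, U=1} (S) contributes 2 new; branch {P=0, Q=0, R=0, T=1, U=1} (S) contributes 2 new; branch {Q=0} (P, R, S, T, U) contributes 24 new. Total: 40.

40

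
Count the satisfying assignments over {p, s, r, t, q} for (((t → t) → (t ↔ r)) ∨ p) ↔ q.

16

Initial set: {((((t → t) → (t ↔ r)) ∨ p) ↔ q)}.
((((t → t) → (t ↔ r)) ∨ p) ↔ q): β-rule — branch into (((t → t) → (t ↔ r)) ∨ p), q  //  ¬(((t → t) → (t ↔ r)) ∨ p), ¬q.
  branch 1 (add (((t → t) → (t ↔ r)) ∨ p), q):
    (((t → t) → (t ↔ r)) ∨ p): β-rule — branch into ((t → t) → (t ↔ r))  //  p.
      branch 1.1 (add ((t → t) → (t ↔ r))):
        ((t → t) → (t ↔ r)): β-rule — branch into ¬(t → t)  //  (t ↔ r).
          branch 1.1.1 (add ¬(t → t)):
            ¬(t → t): α-rule — add t, ¬t.
            × closes — contains both t and ¬t.
          branch 1.1.2 (add (t ↔ r)):
            (t ↔ r): β-rule — branch into t, r  //  ¬t, ¬r.
              branch 1.1.2.1 (add t, r):
                ○ open, literals {q=T, r=T, t=T}.
              branch 1.1.2.2 (add ¬t, ¬r):
                ○ open, literals {q=T, r=F, t=F}.
      branch 1.2 (add p):
        ○ open, literals {p=T, q=T}.
  branch 2 (add ¬(((t → t) → (t ↔ r)) ∨ p), ¬q):
    ¬(((t → t) → (t ↔ r)) ∨ p): α-rule — add ¬((t → t) → (t ↔ r)), ¬p.
    ¬((t → t) → (t ↔ r)): α-rule — add (t → t), ¬(t ↔ r).
    (t → t): β-rule — branch into ¬t  //  t.
      branch 2.1 (add ¬t):
        ¬(t ↔ r): β-rule — branch into t, ¬r  //  ¬t, r.
          branch 2.1.1 (add t, ¬r):
            × closes — contains both t and ¬t.
          branch 2.1.2 (add ¬t, r):
            ○ open, literals {p=F, q=F, r=T, t=F}.
      branch 2.2 (add t):
        ¬(t ↔ r): β-rule — branch into t, ¬r  //  ¬t, r.
          branch 2.2.1 (add t, ¬r):
            ○ open, literals {p=F, q=F, r=F, t=T}.
          branch 2.2.2 (add ¬t, r):
            × closes — contains both t and ¬t.
3 branches closed, 5 open.
Each open branch fixes some atoms; the unmentioned ones are free. Counting distinct full assignments: branch {q=T, r=T, t=T} (p, s) contributes 4 new; branch {q=T, r=F, t=F} (p, s) contributes 4 new; branch {p=T, q=T} (s, r, t) contributes 4 new; branch {p=F, q=F, r=T, t=F} (s) contributes 2 new; branch {p=F, q=F, r=F, t=T} (s) contributes 2 new. Total: 16.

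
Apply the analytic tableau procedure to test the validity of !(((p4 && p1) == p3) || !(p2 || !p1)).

Assume the negation and expand:
Initial set: {!!(((p4 && p1) == p3) || !(p2 || !p1))}.
!!(((p4 && p1) == p3) || !(p2 || !p1)): β-rule — branch into ((p4 && p1) == p3)  //  !(p2 || !p1).
  branch 1 (add ((p4 && p1) == p3)):
    ((p4 && p1) == p3): β-rule — branch into (p4 && p1), p3  //  !(p4 && p1), !p3.
      branch 1.1 (add (p4 && p1), p3):
        (p4 && p1): α-rule — add p4, p1.
        ○ open, literals {p1=1, p3=1, p4=1}.
      branch 1.2 (add !(p4 && p1), !p3):
        !(p4 && p1): β-rule — branch into !p4  //  !p1.
          branch 1.2.1 (add !p4):
            ○ open, literals {p3=0, p4=0}.
          branch 1.2.2 (add !p1):
            ○ open, literals {p1=0, p3=0}.
  branch 2 (add !(p2 || !p1)):
    !(p2 || !p1): α-rule — add !p2, !!p1.
    ○ open, literals {p1=1, p2=0}.
0 branches closed, 4 open.
An open branch gives a countermodel: p1=1, p3=1, p4=1 (unmentioned atoms arbitrary); under it the original formula is false.

Not valid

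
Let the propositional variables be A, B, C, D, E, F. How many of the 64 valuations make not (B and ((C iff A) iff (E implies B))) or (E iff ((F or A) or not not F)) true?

Initial set: {T (not (B and ((C iff A) iff (E implies B))) or (E iff ((F or A) or not not F)))}.
T (not (B and ((C iff A) iff (E implies B))) or (E iff ((F or A) or not not F))): β-rule — branch into T not (B and ((C iff A) iff (E implies B)))  //  T (E iff ((F or A) or not not F)).
  branch 1 (add T not (B and ((C iff A) iff (E implies B)))):
    T not (B and ((C iff A) iff (E implies B))): β-rule — branch into F B  //  F ((C iff A) iff (E implies B)).
      branch 1.1 (add F B):
        ○ open, literals {B=false}.
      branch 1.2 (add F ((C iff A) iff (E implies B))):
        F ((C iff A) iff (E implies B)): β-rule — branch into T (C iff A), F (E implies B)  //  F (C iff A), T (E implies B).
          branch 1.2.1 (add T (C iff A), F (E implies B)):
            F (E implies B): α-rule — add T E, F B.
            T (C iff A): β-rule — branch into T C, T A  //  F C, F A.
              branch 1.2.1.1 (add T C, T A):
                ○ open, literals {A=true, B=false, C=true, E=true}.
              branch 1.2.1.2 (add F C, F A):
                ○ open, literals {A=false, B=false, C=false, E=true}.
          branch 1.2.2 (add F (C iff A), T (E implies B)):
            F (C iff A): β-rule — branch into T C, F A  //  F C, T A.
              branch 1.2.2.1 (add T C, F A):
                T (E implies B): β-rule — branch into F E  //  T B.
                  branch 1.2.2.1.1 (add F E):
                    ○ open, literals {A=false, C=true, E=false}.
                  branch 1.2.2.1.2 (add T B):
                    ○ open, literals {A=false, B=true, C=true}.
              branch 1.2.2.2 (add F C, T A):
                T (E implies B): β-rule — branch into F E  //  T B.
                  branch 1.2.2.2.1 (add F E):
                    ○ open, literals {A=true, C=false, E=false}.
                  branch 1.2.2.2.2 (add T B):
                    ○ open, literals {A=true, B=true, C=false}.
  branch 2 (add T (E iff ((F or A) or not not F))):
    T (E iff ((F or A) or not not F)): β-rule — branch into T E, T ((F or A) or not not F)  //  F E, F ((F or A) or not not F).
      branch 2.1 (add T E, T ((F or A) or not not F)):
        T ((F or A) or not not F): β-rule — branch into T (F or A)  //  T not not F.
          branch 2.1.1 (add T (F or A)):
            T (F or A): β-rule — branch into T F  //  T A.
              branch 2.1.1.1 (add T F):
                ○ open, literals {E=true, F=true}.
              branch 2.1.1.2 (add T A):
                ○ open, literals {A=true, E=true}.
          branch 2.1.2 (add T not not F):
            T not not F: drop double negation, giving T F.
            ○ open, literals {E=true, F=true}.
      branch 2.2 (add F E, F ((F or A) or not not F)):
        F ((F or A) or not not F): α-rule — add F (F or A), F not not F.
        F (F or A): α-rule — add F F, F A.
        F not not F: drop double negation, giving F F.
        ○ open, literals {A=false, E=false, F=false}.
0 branches closed, 11 open.
Each open branch fixes some atoms; the unmentioned ones are free. Counting distinct full assignments: branch {B=false} (A, C, D, E, F) contributes 32 new; branch {A=true, B=false, C=true, E=true} (D, F) contributes 0 new; branch {A=false, B=false, C=false, E=true} (D, F) contributes 0 new; branch {A=false, C=true, E=false} (B, D, F) contributes 4 new; branch {A=false, B=true, C=true} (D, E, F) contributes 4 new; branch {A=true, C=false, E=false} (B, D, F) contributes 4 new; branch {A=true, B=true, C=false} (D, E, F) contributes 4 new; branch {E=true, F=true} (A, B, C, D) contributes 4 new; branch {A=true, E=true} (B, C, D, F) contributes 2 new; branch {E=true, F=true} (A, B, C, D) contributes 0 new; branch {A=false, E=false, F=false} (B, C, D) contributes 2 new. Total: 56.

56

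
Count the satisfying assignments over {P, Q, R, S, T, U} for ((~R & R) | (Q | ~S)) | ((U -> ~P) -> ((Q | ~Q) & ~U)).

60

Initial set: {(((~R & R) | (Q | ~S)) | ((U -> ~P) -> ((Q | ~Q) & ~U)))}.
(((~R & R) | (Q | ~S)) | ((U -> ~P) -> ((Q | ~Q) & ~U))): β-rule — branch into ((~R & R) | (Q | ~S))  //  ((U -> ~P) -> ((Q | ~Q) & ~U)).
  branch 1 (add ((~R & R) | (Q | ~S))):
    ((~R & R) | (Q | ~S)): β-rule — branch into (~R & R)  //  (Q | ~S).
      branch 1.1 (add (~R & R)):
        (~R & R): α-rule — add ~R, R.
        × closes — contains both R and ~R.
      branch 1.2 (add (Q | ~S)):
        (Q | ~S): β-rule — branch into Q  //  ~S.
          branch 1.2.1 (add Q):
            ○ open, literals {Q=1}.
          branch 1.2.2 (add ~S):
            ○ open, literals {S=0}.
  branch 2 (add ((U -> ~P) -> ((Q | ~Q) & ~U))):
    ((U -> ~P) -> ((Q | ~Q) & ~U)): β-rule — branch into ~(U -> ~P)  //  ((Q | ~Q) & ~U).
      branch 2.1 (add ~(U -> ~P)):
        ~(U -> ~P): α-rule — add U, ~~P.
        ○ open, literals {P=1, U=1}.
      branch 2.2 (add ((Q | ~Q) & ~U)):
        ((Q | ~Q) & ~U): α-rule — add (Q | ~Q), ~U.
        (Q | ~Q): β-rule — branch into Q  //  ~Q.
          branch 2.2.1 (add Q):
            ○ open, literals {Q=1, U=0}.
          branch 2.2.2 (add ~Q):
            ○ open, literals {Q=0, U=0}.
1 branch closed, 5 open.
Each open branch fixes some atoms; the unmentioned ones are free. Counting distinct full assignments: branch {Q=1} (P, R, S, T, U) contributes 32 new; branch {S=0} (P, Q, R, T, U) contributes 16 new; branch {P=1, U=1} (Q, R, S, T) contributes 4 new; branch {Q=1, U=0} (P, R, S, T) contributes 0 new; branch {Q=0, U=0} (P, R, S, T) contributes 8 new. Total: 60.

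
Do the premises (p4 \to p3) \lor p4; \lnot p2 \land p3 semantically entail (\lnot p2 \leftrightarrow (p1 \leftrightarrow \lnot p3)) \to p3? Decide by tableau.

Initial set: {((p4 \to p3) \lor p4); (\lnot p2 \land p3); \lnot ((\lnot p2 \leftrightarrow (p1 \leftrightarrow \lnot p3)) \to p3)}.
(\lnot p2 \land p3): α-rule — add \lnot p2, p3.
\lnot ((\lnot p2 \leftrightarrow (p1 \leftrightarrow \lnot p3)) \to p3): α-rule — add (\lnot p2 \leftrightarrow (p1 \leftrightarrow \lnot p3)), \lnot p3.
× closes — contains both p3 and \lnot p3.
All 1 branch closes.
Every branch closed, so the premises entail the conclusion.

Yes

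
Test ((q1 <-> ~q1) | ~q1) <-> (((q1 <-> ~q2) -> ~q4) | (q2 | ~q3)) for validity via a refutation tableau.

Not valid

Assume the negation and expand:
Initial set: {~(((q1 <-> ~q1) | ~q1) <-> (((q1 <-> ~q2) -> ~q4) | (q2 | ~q3)))}.
~(((q1 <-> ~q1) | ~q1) <-> (((q1 <-> ~q2) -> ~q4) | (q2 | ~q3))): β-rule — branch into ((q1 <-> ~q1) | ~q1), ~(((q1 <-> ~q2) -> ~q4) | (q2 | ~q3))  //  ~((q1 <-> ~q1) | ~q1), (((q1 <-> ~q2) -> ~q4) | (q2 | ~q3)).
  branch 1 (add ((q1 <-> ~q1) | ~q1), ~(((q1 <-> ~q2) -> ~q4) | (q2 | ~q3))):
    ~(((q1 <-> ~q2) -> ~q4) | (q2 | ~q3)): α-rule — add ~((q1 <-> ~q2) -> ~q4), ~(q2 | ~q3).
    ~((q1 <-> ~q2) -> ~q4): α-rule — add (q1 <-> ~q2), ~~q4.
    ~(q2 | ~q3): α-rule — add ~q2, ~~q3.
    ((q1 <-> ~q1) | ~q1): β-rule — branch into (q1 <-> ~q1)  //  ~q1.
      branch 1.1 (add (q1 <-> ~q1)):
        (q1 <-> ~q2): β-rule — branch into q1, ~q2  //  ~q1, ~~q2.
          branch 1.1.1 (add q1, ~q2):
            (q1 <-> ~q1): β-rule — branch into q1, ~q1  //  ~q1, ~~q1.
              branch 1.1.1.1 (add q1, ~q1):
                × closes — contains both q1 and ~q1.
              branch 1.1.1.2 (add ~q1, ~~q1):
                × closes — contains both q1 and ~q1.
          branch 1.1.2 (add ~q1, ~~q2):
            × closes — contains both q2 and ~q2.
      branch 1.2 (add ~q1):
        (q1 <-> ~q2): β-rule — branch into q1, ~q2  //  ~q1, ~~q2.
          branch 1.2.1 (add q1, ~q2):
            × closes — contains both q1 and ~q1.
          branch 1.2.2 (add ~q1, ~~q2):
            × closes — contains both q2 and ~q2.
  branch 2 (add ~((q1 <-> ~q1) | ~q1), (((q1 <-> ~q2) -> ~q4) | (q2 | ~q3))):
    ~((q1 <-> ~q1) | ~q1): α-rule — add ~(q1 <-> ~q1), ~~q1.
    (((q1 <-> ~q2) -> ~q4) | (q2 | ~q3)): β-rule — branch into ((q1 <-> ~q2) -> ~q4)  //  (q2 | ~q3).
      branch 2.1 (add ((q1 <-> ~q2) -> ~q4)):
        ~(q1 <-> ~q1): β-rule — branch into q1, ~~q1  //  ~q1, ~q1.
          branch 2.1.1 (add q1, ~~q1):
            ((q1 <-> ~q2) -> ~q4): β-rule — branch into ~(q1 <-> ~q2)  //  ~q4.
              branch 2.1.1.1 (add ~(q1 <-> ~q2)):
                ~(q1 <-> ~q2): β-rule — branch into q1, ~~q2  //  ~q1, ~q2.
                  branch 2.1.1.1.1 (add q1, ~~q2):
                    ○ open, literals {q1=1, q2=1}.
                  branch 2.1.1.1.2 (add ~q1, ~q2):
                    × closes — contains both q1 and ~q1.
              branch 2.1.1.2 (add ~q4):
                ○ open, literals {q1=1, q4=0}.
          branch 2.1.2 (add ~q1, ~q1):
            × closes — contains both q1 and ~q1.
      branch 2.2 (add (q2 | ~q3)):
        ~(q1 <-> ~q1): β-rule — branch into q1, ~~q1  //  ~q1, ~q1.
          branch 2.2.1 (add q1, ~~q1):
            (q2 | ~q3): β-rule — branch into q2  //  ~q3.
              branch 2.2.1.1 (add q2):
                ○ open, literals {q1=1, q2=1}.
              branch 2.2.1.2 (add ~q3):
                ○ open, literals {q1=1, q3=0}.
          branch 2.2.2 (add ~q1, ~q1):
            × closes — contains both q1 and ~q1.
8 branches closed, 4 open.
An open branch gives a countermodel: q1=1, q2=1 (unmentioned atoms arbitrary); under it the original formula is false.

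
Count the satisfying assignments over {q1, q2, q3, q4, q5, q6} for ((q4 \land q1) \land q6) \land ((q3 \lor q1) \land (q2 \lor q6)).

8

Initial set: {(((q4 \land q1) \land q6) \land ((q3 \lor q1) \land (q2 \lor q6)))}.
(((q4 \land q1) \land q6) \land ((q3 \lor q1) \land (q2 \lor q6))): α-rule — add ((q4 \land q1) \land q6), ((q3 \lor q1) \land (q2 \lor q6)).
((q4 \land q1) \land q6): α-rule — add (q4 \land q1), q6.
((q3 \lor q1) \land (q2 \lor q6)): α-rule — add (q3 \lor q1), (q2 \lor q6).
(q4 \land q1): α-rule — add q4, q1.
(q3 \lor q1): β-rule — branch into q3  //  q1.
  branch 1 (add q3):
    (q2 \lor q6): β-rule — branch into q2  //  q6.
      branch 1.1 (add q2):
        ○ open, literals {q1=1, q2=1, q3=1, q4=1, q6=1}.
      branch 1.2 (add q6):
        ○ open, literals {q1=1, q3=1, q4=1, q6=1}.
  branch 2 (add q1):
    (q2 \lor q6): β-rule — branch into q2  //  q6.
      branch 2.1 (add q2):
        ○ open, literals {q1=1, q2=1, q4=1, q6=1}.
      branch 2.2 (add q6):
        ○ open, literals {q1=1, q4=1, q6=1}.
0 branches closed, 4 open.
Each open branch fixes some atoms; the unmentioned ones are free. Counting distinct full assignments: branch {q1=1, q2=1, q3=1, q4=1, q6=1} (q5) contributes 2 new; branch {q1=1, q3=1, q4=1, q6=1} (q2, q5) contributes 2 new; branch {q1=1, q2=1, q4=1, q6=1} (q3, q5) contributes 2 new; branch {q1=1, q4=1, q6=1} (q2, q3, q5) contributes 2 new. Total: 8.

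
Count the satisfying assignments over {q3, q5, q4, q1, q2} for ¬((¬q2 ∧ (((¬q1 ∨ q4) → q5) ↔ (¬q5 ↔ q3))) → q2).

8

Initial set: {¬((¬q2 ∧ (((¬q1 ∨ q4) → q5) ↔ (¬q5 ↔ q3))) → q2)}.
¬((¬q2 ∧ (((¬q1 ∨ q4) → q5) ↔ (¬q5 ↔ q3))) → q2): α-rule — add (¬q2 ∧ (((¬q1 ∨ q4) → q5) ↔ (¬q5 ↔ q3))), ¬q2.
(¬q2 ∧ (((¬q1 ∨ q4) → q5) ↔ (¬q5 ↔ q3))): α-rule — add ¬q2, (((¬q1 ∨ q4) → q5) ↔ (¬q5 ↔ q3)).
(((¬q1 ∨ q4) → q5) ↔ (¬q5 ↔ q3)): β-rule — branch into ((¬q1 ∨ q4) → q5), (¬q5 ↔ q3)  //  ¬((¬q1 ∨ q4) → q5), ¬(¬q5 ↔ q3).
  branch 1 (add ((¬q1 ∨ q4) → q5), (¬q5 ↔ q3)):
    ((¬q1 ∨ q4) → q5): β-rule — branch into ¬(¬q1 ∨ q4)  //  q5.
      branch 1.1 (add ¬(¬q1 ∨ q4)):
        ¬(¬q1 ∨ q4): α-rule — add ¬¬q1, ¬q4.
        (¬q5 ↔ q3): β-rule — branch into ¬q5, q3  //  ¬¬q5, ¬q3.
          branch 1.1.1 (add ¬q5, q3):
            ○ open, literals {q1=T, q2=F, q3=T, q4=F, q5=F}.
          branch 1.1.2 (add ¬¬q5, ¬q3):
            ○ open, literals {q1=T, q2=F, q3=F, q4=F, q5=T}.
      branch 1.2 (add q5):
        (¬q5 ↔ q3): β-rule — branch into ¬q5, q3  //  ¬¬q5, ¬q3.
          branch 1.2.1 (add ¬q5, q3):
            × closes — contains both q5 and ¬q5.
          branch 1.2.2 (add ¬¬q5, ¬q3):
            ○ open, literals {q2=F, q3=F, q5=T}.
  branch 2 (add ¬((¬q1 ∨ q4) → q5), ¬(¬q5 ↔ q3)):
    ¬((¬q1 ∨ q4) → q5): α-rule — add (¬q1 ∨ q4), ¬q5.
    ¬(¬q5 ↔ q3): β-rule — branch into ¬q5, ¬q3  //  ¬¬q5, q3.
      branch 2.1 (add ¬q5, ¬q3):
        (¬q1 ∨ q4): β-rule — branch into ¬q1  //  q4.
          branch 2.1.1 (add ¬q1):
            ○ open, literals {q1=F, q2=F, q3=F, q5=F}.
          branch 2.1.2 (add q4):
            ○ open, literals {q2=F, q3=F, q4=T, q5=F}.
      branch 2.2 (add ¬¬q5, q3):
        × closes — contains both q5 and ¬q5.
2 branches closed, 5 open.
Each open branch fixes some atoms; the unmentioned ones are free. Counting distinct full assignments: branch {q1=T, q2=F, q3=T, q4=F, q5=F} (none free) contributes 1 new; branch {q1=T, q2=F, q3=F, q4=F, q5=T} (none free) contributes 1 new; branch {q2=F, q3=F, q5=T} (q4, q1) contributes 3 new; branch {q1=F, q2=F, q3=F, q5=F} (q4) contributes 2 new; branch {q2=F, q3=F, q4=T, q5=F} (q1) contributes 1 new. Total: 8.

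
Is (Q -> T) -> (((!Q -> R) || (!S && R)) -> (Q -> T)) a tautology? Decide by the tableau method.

Valid

Assume the negation and expand:
Initial set: {!((Q -> T) -> (((!Q -> R) || (!S && R)) -> (Q -> T)))}.
!((Q -> T) -> (((!Q -> R) || (!S && R)) -> (Q -> T))): α-rule — add (Q -> T), !(((!Q -> R) || (!S && R)) -> (Q -> T)).
!(((!Q -> R) || (!S && R)) -> (Q -> T)): α-rule — add ((!Q -> R) || (!S && R)), !(Q -> T).
!(Q -> T): α-rule — add Q, !T.
(Q -> T): β-rule — branch into !Q  //  T.
  branch 1 (add !Q):
    × closes — contains both Q and !Q.
  branch 2 (add T):
    × closes — contains both T and !T.
All 2 branches close.
Every branch closed, so the negation is unsatisfiable and the formula is valid.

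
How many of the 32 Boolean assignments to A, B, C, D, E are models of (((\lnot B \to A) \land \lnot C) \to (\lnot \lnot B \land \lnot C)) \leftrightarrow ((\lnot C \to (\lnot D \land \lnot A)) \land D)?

Initial set: {((((\lnot B \to A) \land \lnot C) \to (\lnot \lnot B \land \lnot C)) \leftrightarrow ((\lnot C \to (\lnot D \land \lnot A)) \land D))}.
((((\lnot B \to A) \land \lnot C) \to (\lnot \lnot B \land \lnot C)) \leftrightarrow ((\lnot C \to (\lnot D \land \lnot A)) \land D)): β-rule — branch into (((\lnot B \to A) \land \lnot C) \to (\lnot \lnot B \land \lnot C)), ((\lnot C \to (\lnot D \land \lnot A)) \land D)  //  \lnot (((\lnot B \to A) \land \lnot C) \to (\lnot \lnot B \land \lnot C)), \lnot ((\lnot C \to (\lnot D \land \lnot A)) \land D).
  branch 1 (add (((\lnot B \to A) \land \lnot C) \to (\lnot \lnot B \land \lnot C)), ((\lnot C \to (\lnot D \land \lnot A)) \land D)):
    ((\lnot C \to (\lnot D \land \lnot A)) \land D): α-rule — add (\lnot C \to (\lnot D \land \lnot A)), D.
    (((\lnot B \to A) \land \lnot C) \to (\lnot \lnot B \land \lnot C)): β-rule — branch into \lnot ((\lnot B \to A) \land \lnot C)  //  (\lnot \lnot B \land \lnot C).
      branch 1.1 (add \lnot ((\lnot B \to A) \land \lnot C)):
        (\lnot C \to (\lnot D \land \lnot A)): β-rule — branch into \lnot \lnot C  //  (\lnot D \land \lnot A).
          branch 1.1.1 (add \lnot \lnot C):
            \lnot ((\lnot B \to A) \land \lnot C): β-rule — branch into \lnot (\lnot B \to A)  //  \lnot \lnot C.
              branch 1.1.1.1 (add \lnot (\lnot B \to A)):
                \lnot (\lnot B \to A): α-rule — add \lnot B, \lnot A.
                ○ open, literals {A=F, B=F, C=T, D=T}.
              branch 1.1.1.2 (add \lnot \lnot C):
                ○ open, literals {C=T, D=T}.
          branch 1.1.2 (add (\lnot D \land \lnot A)):
            (\lnot D \land \lnot A): α-rule — add \lnot D, \lnot A.
            × closes — contains both D and \lnot D.
      branch 1.2 (add (\lnot \lnot B \land \lnot C)):
        (\lnot \lnot B \land \lnot C): α-rule — add \lnot \lnot B, \lnot C.
        \lnot \lnot B: drop double negation, giving B.
        (\lnot C \to (\lnot D \land \lnot A)): β-rule — branch into \lnot \lnot C  //  (\lnot D \land \lnot A).
          branch 1.2.1 (add \lnot \lnot C):
            × closes — contains both C and \lnot C.
          branch 1.2.2 (add (\lnot D \land \lnot A)):
            (\lnot D \land \lnot A): α-rule — add \lnot D, \lnot A.
            × closes — contains both D and \lnot D.
  branch 2 (add \lnot (((\lnot B \to A) \land \lnot C) \to (\lnot \lnot B \land \lnot C)), \lnot ((\lnot C \to (\lnot D \land \lnot A)) \land D)):
    \lnot (((\lnot B \to A) \land \lnot C) \to (\lnot \lnot B \land \lnot C)): α-rule — add ((\lnot B \to A) \land \lnot C), \lnot (\lnot \lnot B \land \lnot C).
    ((\lnot B \to A) \land \lnot C): α-rule — add (\lnot B \to A), \lnot C.
    \lnot ((\lnot C \to (\lnot D \land \lnot A)) \land D): β-rule — branch into \lnot (\lnot C \to (\lnot D \land \lnot A))  //  \lnot D.
      branch 2.1 (add \lnot (\lnot C \to (\lnot D \land \lnot A))):
        \lnot (\lnot C \to (\lnot D \land \lnot A)): α-rule — add \lnot C, \lnot (\lnot D \land \lnot A).
        \lnot (\lnot \lnot B \land \lnot C): β-rule — branch into \lnot \lnot \lnot B  //  \lnot \lnot C.
          branch 2.1.1 (add \lnot \lnot \lnot B):
            \lnot \lnot \lnot B: drop double negation, giving \lnot B.
            (\lnot B \to A): β-rule — branch into \lnot \lnot B  //  A.
              branch 2.1.1.1 (add \lnot \lnot B):
                × closes — contains both B and \lnot B.
              branch 2.1.1.2 (add A):
                \lnot (\lnot D \land \lnot A): β-rule — branch into \lnot \lnot D  //  \lnot \lnot A.
                  branch 2.1.1.2.1 (add \lnot \lnot D):
                    ○ open, literals {A=T, B=F, C=F, D=T}.
                  branch 2.1.1.2.2 (add \lnot \lnot A):
                    ○ open, literals {A=T, B=F, C=F}.
          branch 2.1.2 (add \lnot \lnot C):
            × closes — contains both C and \lnot C.
      branch 2.2 (add \lnot D):
        \lnot (\lnot \lnot B \land \lnot C): β-rule — branch into \lnot \lnot \lnot B  //  \lnot \lnot C.
          branch 2.2.1 (add \lnot \lnot \lnot B):
            \lnot \lnot \lnot B: drop double negation, giving \lnot B.
            (\lnot B \to A): β-rule — branch into \lnot \lnot B  //  A.
              branch 2.2.1.1 (add \lnot \lnot B):
                × closes — contains both B and \lnot B.
              branch 2.2.1.2 (add A):
                ○ open, literals {A=T, B=F, C=F, D=F}.
          branch 2.2.2 (add \lnot \lnot C):
            × closes — contains both C and \lnot C.
7 branches closed, 5 open.
Each open branch fixes some atoms; the unmentioned ones are free. Counting distinct full assignments: branch {A=F, B=F, C=T, D=T} (E) contributes 2 new; branch {C=T, D=T} (A, B, E) contributes 6 new; branch {A=T, B=F, C=F, D=T} (E) contributes 2 new; branch {A=T, B=F, C=F} (D, E) contributes 2 new; branch {A=T, B=F, C=F, D=F} (E) contributes 0 new. Total: 12.

12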